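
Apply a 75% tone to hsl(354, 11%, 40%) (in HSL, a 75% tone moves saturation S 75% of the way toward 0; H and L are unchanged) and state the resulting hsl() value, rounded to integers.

S moves 75% from 11 toward 0: 11 − 8.25 = 2.75 → 3.
H and L are unchanged.

hsl(354, 3%, 40%)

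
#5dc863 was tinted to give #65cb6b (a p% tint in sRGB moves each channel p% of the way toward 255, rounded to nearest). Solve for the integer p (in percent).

#5dc863 is rgb(93, 200, 99); #65cb6b is rgb(101, 203, 107).
On the R channel (widest range): 101 ≈ 93 + (p/100)(255 − 93), so p ≈ 100×(101 − 93)/(255 − 93) = 800/162 = 4.94.
p = 5 reproduces all three channels after rounding.

5%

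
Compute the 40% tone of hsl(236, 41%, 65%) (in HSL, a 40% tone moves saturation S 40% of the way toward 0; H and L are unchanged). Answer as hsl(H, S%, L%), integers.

S moves 40% from 41 toward 0: 41 − 16.4 = 24.6 → 25.
H and L are unchanged.

hsl(236, 25%, 65%)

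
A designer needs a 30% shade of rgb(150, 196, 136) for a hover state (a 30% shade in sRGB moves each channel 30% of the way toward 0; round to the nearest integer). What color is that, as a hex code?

#69895F

Per channel, c → c + 0.3(0 − c):
  R: 150 + 0.3×(0−150) = 150 − 45 = 105 → 105
  G: 196 + 0.3×(0−196) = 196 − 58.8 = 137.2 → 137
  B: 136 − 40.8 = 95.2 → 95
rgb(105, 137, 95) = #69895F.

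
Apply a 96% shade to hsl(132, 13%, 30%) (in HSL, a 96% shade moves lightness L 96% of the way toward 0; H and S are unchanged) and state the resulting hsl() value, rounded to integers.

L moves 96% from 30 toward 0: 30 − 28.8 = 1.2 → 1.
H and S are unchanged.

hsl(132, 13%, 1%)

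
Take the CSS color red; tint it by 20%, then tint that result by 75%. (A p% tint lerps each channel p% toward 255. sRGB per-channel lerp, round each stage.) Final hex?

#FFCCCC

CSS red is rgb(255, 0, 0).
Lerp each channel 20% toward 255:
  R: 255 + 0 = 255 → 255
  G: 0 + 0.2×(255−0) = 0 + 51 = 51 → 51
  B: 0 + 51 = 51 → 51
After the tint: rgb(255, 51, 51) = #FF3333.
A 75% tint moves each channel 75% toward 255:
  R: 255 + 0 = 255 → 255
  G: 51 + 0.75×(255−51) = 51 + 153 = 204 → 204
  B: 51 + 0.75×(255−51) = 51 + 153 = 204 → 204
rgb(255, 204, 204) = #FFCCCC.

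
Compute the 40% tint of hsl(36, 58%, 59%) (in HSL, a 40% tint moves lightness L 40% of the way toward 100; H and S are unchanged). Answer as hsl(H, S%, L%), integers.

hsl(36, 58%, 75%)

L moves 40% from 59 toward 100: 59 + 16.4 = 75.4 → 75.
H and S are unchanged.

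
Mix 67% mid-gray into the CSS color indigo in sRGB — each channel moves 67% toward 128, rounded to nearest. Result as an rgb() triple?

rgb(111, 86, 129)

CSS indigo is rgb(75, 0, 130).
Per channel, c → c + 0.67(128 − c):
  R: 75 + 0.67×(128−75) = 75 + 35.51 = 110.51 → 111
  G: 0 + 0.67×(128−0) = 0 + 85.76 = 85.76 → 86
  B: 130 + 0.67×(128−130) = 130 − 1.34 = 128.66 → 129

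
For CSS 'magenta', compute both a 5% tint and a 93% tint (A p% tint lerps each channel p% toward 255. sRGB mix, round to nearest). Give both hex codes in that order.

CSS magenta is rgb(255, 0, 255).
5% tint:
  R: 255 + 0.05×(255−255) = 255 + 0 = 255 → 255
  G: 0 + 0.05×(255−0) = 0 + 12.75 = 12.75 → 13
  B: 255 + 0.05×(255−255) = 255 + 0 = 255 → 255
  → #FF0DFF
93% tint:
  R: 255 + 0.93×(255−255) = 255 + 0 = 255 → 255
  G: 0 + 0.93×(255−0) = 0 + 237.15 = 237.15 → 237
  B: 255 + 0.93×(255−255) = 255 + 0 = 255 → 255
  → #FFEDFF

#FF0DFF, #FFEDFF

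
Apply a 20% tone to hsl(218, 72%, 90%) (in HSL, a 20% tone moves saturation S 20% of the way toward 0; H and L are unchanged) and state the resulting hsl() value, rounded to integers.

hsl(218, 58%, 90%)

S moves 20% from 72 toward 0: 72 − 14.4 = 57.6 → 58.
H and L are unchanged.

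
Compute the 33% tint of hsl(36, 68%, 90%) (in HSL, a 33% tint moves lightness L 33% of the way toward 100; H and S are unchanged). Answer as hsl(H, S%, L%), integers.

L moves 33% from 90 toward 100: 90 + 3.3 = 93.3 → 93.
H and S are unchanged.

hsl(36, 68%, 93%)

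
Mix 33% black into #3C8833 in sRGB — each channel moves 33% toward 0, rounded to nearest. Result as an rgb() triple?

#3C8833 is rgb(60, 136, 51).
A 33% shade moves each channel 33% toward 0:
  R: 60 + 0.33×(0−60) = 60 − 19.8 = 40.2 → 40
  G: 136 + 0.33×(0−136) = 136 − 44.88 = 91.12 → 91
  B: 51 + 0.33×(0−51) = 51 − 16.83 = 34.17 → 34

rgb(40, 91, 34)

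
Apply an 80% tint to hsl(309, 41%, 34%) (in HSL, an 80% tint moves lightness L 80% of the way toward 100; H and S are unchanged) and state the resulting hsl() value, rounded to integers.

L moves 80% from 34 toward 100: 34 + 52.8 = 86.8 → 87.
H and S are unchanged.

hsl(309, 41%, 87%)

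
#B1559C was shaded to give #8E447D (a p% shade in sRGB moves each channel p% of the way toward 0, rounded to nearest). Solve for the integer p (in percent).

20%

#B1559C is rgb(177, 85, 156); #8E447D is rgb(142, 68, 125).
On the R channel (widest range): 142 ≈ 177 + (p/100)(0 − 177), so p ≈ 100×(142 − 177)/(0 − 177) = -3500/-177 = 19.77.
p = 20 reproduces all three channels after rounding.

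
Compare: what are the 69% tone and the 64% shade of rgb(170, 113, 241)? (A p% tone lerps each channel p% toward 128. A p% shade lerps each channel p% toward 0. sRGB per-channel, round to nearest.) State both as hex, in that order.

#8D7BA3, #3D2957

69% tone:
  R: 170 + 0.69×(128−170) = 170 − 28.98 = 141.02 → 141
  G: 113 + 10.35 = 123.35 → 123
  B: 241 − 77.97 = 163.03 → 163
  → #8D7BA3
64% shade:
  R: 170 − 108.8 = 61.2 → 61
  G: 113 + 0.64×(0−113) = 113 − 72.32 = 40.68 → 41
  B: 241 − 154.24 = 86.76 → 87
  → #3D2957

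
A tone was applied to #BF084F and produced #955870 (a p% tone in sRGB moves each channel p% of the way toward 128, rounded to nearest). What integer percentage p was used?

67%

#BF084F is rgb(191, 8, 79); #955870 is rgb(149, 88, 112).
On the G channel (widest range): 88 ≈ 8 + (p/100)(128 − 8), so p ≈ 100×(88 − 8)/(128 − 8) = 8000/120 = 66.67.
p = 67 reproduces all three channels after rounding.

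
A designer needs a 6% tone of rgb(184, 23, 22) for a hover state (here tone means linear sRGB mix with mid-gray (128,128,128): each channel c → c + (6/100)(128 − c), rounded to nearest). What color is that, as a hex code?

#B51D1C

Per channel, c → c + 0.06(128 − c):
  R: 184 + 0.06×(128−184) = 184 − 3.36 = 180.64 → 181
  G: 23 + 6.3 = 29.3 → 29
  B: 22 + 6.36 = 28.36 → 28
rgb(181, 29, 28) = #B51D1C.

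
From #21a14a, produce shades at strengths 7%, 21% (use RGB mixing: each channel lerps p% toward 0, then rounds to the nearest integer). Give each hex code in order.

#1f9645, #1a7f3a

#21a14a is rgb(33, 161, 74).
7%: (33 − 2.31 = 30.69→31, 161 − 11.27 = 149.73→150, 74 − 5.18 = 68.82→69) → #1f9645
21%: (33 − 6.93 = 26.07→26, 161 − 33.81 = 127.19→127, 74 − 15.54 = 58.46→58) → #1a7f3a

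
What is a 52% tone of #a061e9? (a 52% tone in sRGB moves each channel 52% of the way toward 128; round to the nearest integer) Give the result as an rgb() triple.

rgb(143, 113, 178)

#a061e9 is rgb(160, 97, 233).
Per channel, c → c + 0.52(128 − c):
  R: 160 − 16.64 = 143.36 → 143
  G: 97 + 16.12 = 113.12 → 113
  B: 233 + 0.52×(128−233) = 233 − 54.6 = 178.4 → 178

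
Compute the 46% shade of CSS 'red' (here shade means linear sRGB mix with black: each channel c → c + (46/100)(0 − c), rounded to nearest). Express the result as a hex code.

CSS red is rgb(255, 0, 0).
A 46% shade moves each channel 46% toward 0:
  R: 255 + 0.46×(0−255) = 255 − 117.3 = 137.7 → 138
  G: 0 + 0 = 0 → 0
  B: 0 + 0.46×(0−0) = 0 + 0 = 0 → 0
rgb(138, 0, 0) = #8A0000.

#8A0000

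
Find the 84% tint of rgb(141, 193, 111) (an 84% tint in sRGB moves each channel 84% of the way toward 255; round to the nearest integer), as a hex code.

#edf5e8

Lerp each channel 84% toward 255:
  R: 141 + 95.76 = 236.76 → 237
  G: 193 + 52.08 = 245.08 → 245
  B: 111 + 0.84×(255−111) = 111 + 120.96 = 231.96 → 232
rgb(237, 245, 232) = #edf5e8.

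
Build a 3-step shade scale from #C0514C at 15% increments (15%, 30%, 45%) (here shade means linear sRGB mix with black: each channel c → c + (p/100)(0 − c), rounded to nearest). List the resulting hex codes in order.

#C0514C is rgb(192, 81, 76).
15%: (192 − 28.8 = 163.2→163, 81 − 12.15 = 68.85→69, 76 − 11.4 = 64.6→65) → #A34541
30%: (192 − 57.6 = 134.4→134, 81 − 24.3 = 56.7→57, 76 − 22.8 = 53.2→53) → #863935
45%: (192 − 86.4 = 105.6→106, 81 − 36.45 = 44.55→45, 76 − 34.2 = 41.8→42) → #6A2D2A

#A34541, #863935, #6A2D2A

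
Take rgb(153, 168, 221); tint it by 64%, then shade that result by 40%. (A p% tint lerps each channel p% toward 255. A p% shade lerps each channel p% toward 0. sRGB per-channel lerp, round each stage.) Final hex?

#838692

Lerp each channel 64% toward 255:
  R: 153 + 65.28 = 218.28 → 218
  G: 168 + 0.64×(255−168) = 168 + 55.68 = 223.68 → 224
  B: 221 + 0.64×(255−221) = 221 + 21.76 = 242.76 → 243
After the tint: rgb(218, 224, 243) = #dae0f3.
Per channel, c → c + 0.4(0 − c):
  R: 218 − 87.2 = 130.8 → 131
  G: 224 − 89.6 = 134.4 → 134
  B: 243 + 0.4×(0−243) = 243 − 97.2 = 145.8 → 146
rgb(131, 134, 146) = #838692.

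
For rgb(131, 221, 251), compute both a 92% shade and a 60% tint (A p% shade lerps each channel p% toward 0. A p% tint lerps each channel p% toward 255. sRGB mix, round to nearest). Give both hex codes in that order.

#0A1214, #CDF1FD

92% shade:
  R: 131 + 0.92×(0−131) = 131 − 120.52 = 10.48 → 10
  G: 221 − 203.32 = 17.68 → 18
  B: 251 + 0.92×(0−251) = 251 − 230.92 = 20.08 → 20
  → #0A1214
60% tint:
  R: 131 + 74.4 = 205.4 → 205
  G: 221 + 0.6×(255−221) = 221 + 20.4 = 241.4 → 241
  B: 251 + 0.6×(255−251) = 251 + 2.4 = 253.4 → 253
  → #CDF1FD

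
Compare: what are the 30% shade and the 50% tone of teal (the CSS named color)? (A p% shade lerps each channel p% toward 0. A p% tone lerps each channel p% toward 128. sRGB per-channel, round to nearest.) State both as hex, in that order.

CSS teal is rgb(0, 128, 128).
30% shade:
  R: 0 + 0 = 0 → 0
  G: 128 − 38.4 = 89.6 → 90
  B: 128 + 0.3×(0−128) = 128 − 38.4 = 89.6 → 90
  → #005A5A
50% tone:
  R: 0 + 0.5×(128−0) = 0 + 64 = 64 → 64
  G: 128 + 0.5×(128−128) = 128 + 0 = 128 → 128
  B: 128 + 0.5×(128−128) = 128 + 0 = 128 → 128
  → #408080

#005A5A, #408080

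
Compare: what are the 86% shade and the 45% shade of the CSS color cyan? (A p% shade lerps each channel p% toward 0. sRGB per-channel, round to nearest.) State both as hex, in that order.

CSS cyan is rgb(0, 255, 255).
86% shade:
  R: 0 + 0.86×(0−0) = 0 + 0 = 0 → 0
  G: 255 + 0.86×(0−255) = 255 − 219.3 = 35.7 → 36
  B: 255 + 0.86×(0−255) = 255 − 219.3 = 35.7 → 36
  → #002424
45% shade:
  R: 0 + 0 = 0 → 0
  G: 255 − 114.75 = 140.25 → 140
  B: 255 − 114.75 = 140.25 → 140
  → #008C8C

#002424, #008C8C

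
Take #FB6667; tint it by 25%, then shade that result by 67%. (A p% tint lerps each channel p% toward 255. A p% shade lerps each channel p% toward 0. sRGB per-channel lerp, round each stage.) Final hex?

#532E2F

#FB6667 is rgb(251, 102, 103).
Lerp each channel 25% toward 255:
  R: 251 + 0.25×(255−251) = 251 + 1 = 252 → 252
  G: 102 + 0.25×(255−102) = 102 + 38.25 = 140.25 → 140
  B: 103 + 38 = 141 → 141
After the tint: rgb(252, 140, 141) = #FC8C8D.
Lerp each channel 67% toward 0:
  R: 252 + 0.67×(0−252) = 252 − 168.84 = 83.16 → 83
  G: 140 − 93.8 = 46.2 → 46
  B: 141 + 0.67×(0−141) = 141 − 94.47 = 46.53 → 47
rgb(83, 46, 47) = #532E2F.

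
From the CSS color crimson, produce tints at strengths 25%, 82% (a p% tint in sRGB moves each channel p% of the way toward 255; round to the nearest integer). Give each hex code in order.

CSS crimson is rgb(220, 20, 60).
25%: (220 + 8.75 = 228.75→229, 20 + 58.75 = 78.75→79, 60 + 48.75 = 108.75→109) → #e54f6d
82%: (220 + 28.7 = 248.7→249, 20 + 192.7 = 212.7→213, 60 + 159.9 = 219.9→220) → #f9d5dc

#e54f6d, #f9d5dc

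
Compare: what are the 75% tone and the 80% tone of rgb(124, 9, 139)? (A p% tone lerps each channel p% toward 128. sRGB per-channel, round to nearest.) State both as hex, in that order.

#7F6283, #7F6882

75% tone:
  R: 124 + 0.75×(128−124) = 124 + 3 = 127 → 127
  G: 9 + 89.25 = 98.25 → 98
  B: 139 + 0.75×(128−139) = 139 − 8.25 = 130.75 → 131
  → #7F6283
80% tone:
  R: 124 + 3.2 = 127.2 → 127
  G: 9 + 95.2 = 104.2 → 104
  B: 139 + 0.8×(128−139) = 139 − 8.8 = 130.2 → 130
  → #7F6882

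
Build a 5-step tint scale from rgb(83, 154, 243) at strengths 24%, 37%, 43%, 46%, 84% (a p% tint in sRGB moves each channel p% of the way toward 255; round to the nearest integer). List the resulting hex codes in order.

#7CB2F6, #93BFF7, #9DC5F8, #A2C8F9, #E3EFFD

24%: (83 + 41.28 = 124.28→124, 154 + 24.24 = 178.24→178, 243 + 2.88 = 245.88→246) → #7CB2F6
37%: (83 + 63.64 = 146.64→147, 154 + 37.37 = 191.37→191, 243 + 4.44 = 247.44→247) → #93BFF7
43%: (83 + 73.96 = 156.96→157, 154 + 43.43 = 197.43→197, 243 + 5.16 = 248.16→248) → #9DC5F8
46%: (83 + 79.12 = 162.12→162, 154 + 46.46 = 200.46→200, 243 + 5.52 = 248.52→249) → #A2C8F9
84%: (83 + 144.48 = 227.48→227, 154 + 84.84 = 238.84→239, 243 + 10.08 = 253.08→253) → #E3EFFD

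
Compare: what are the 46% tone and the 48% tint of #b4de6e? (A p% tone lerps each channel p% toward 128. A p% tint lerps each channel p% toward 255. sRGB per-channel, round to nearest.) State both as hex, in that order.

#b4de6e is rgb(180, 222, 110).
46% tone:
  R: 180 − 23.92 = 156.08 → 156
  G: 222 − 43.24 = 178.76 → 179
  B: 110 + 8.28 = 118.28 → 118
  → #9cb376
48% tint:
  R: 180 + 0.48×(255−180) = 180 + 36 = 216 → 216
  G: 222 + 15.84 = 237.84 → 238
  B: 110 + 0.48×(255−110) = 110 + 69.6 = 179.6 → 180
  → #d8eeb4

#9cb376, #d8eeb4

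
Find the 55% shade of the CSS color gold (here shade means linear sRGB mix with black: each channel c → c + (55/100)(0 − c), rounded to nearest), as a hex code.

CSS gold is rgb(255, 215, 0).
A 55% shade moves each channel 55% toward 0:
  R: 255 + 0.55×(0−255) = 255 − 140.25 = 114.75 → 115
  G: 215 + 0.55×(0−215) = 215 − 118.25 = 96.75 → 97
  B: 0 + 0.55×(0−0) = 0 + 0 = 0 → 0
rgb(115, 97, 0) = #736100.

#736100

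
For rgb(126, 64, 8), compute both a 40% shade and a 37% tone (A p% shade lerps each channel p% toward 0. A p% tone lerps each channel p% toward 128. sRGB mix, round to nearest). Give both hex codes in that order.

40% shade:
  R: 126 − 50.4 = 75.6 → 76
  G: 64 − 25.6 = 38.4 → 38
  B: 8 + 0.4×(0−8) = 8 − 3.2 = 4.8 → 5
  → #4C2605
37% tone:
  R: 126 + 0.74 = 126.74 → 127
  G: 64 + 23.68 = 87.68 → 88
  B: 8 + 0.37×(128−8) = 8 + 44.4 = 52.4 → 52
  → #7F5834

#4C2605, #7F5834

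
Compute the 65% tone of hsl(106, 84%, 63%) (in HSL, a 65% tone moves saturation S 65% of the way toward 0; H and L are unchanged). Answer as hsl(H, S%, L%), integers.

S moves 65% from 84 toward 0: 84 − 54.6 = 29.4 → 29.
H and L are unchanged.

hsl(106, 29%, 63%)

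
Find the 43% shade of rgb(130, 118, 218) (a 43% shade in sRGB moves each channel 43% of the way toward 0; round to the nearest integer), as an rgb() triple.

Per channel, c → c + 0.43(0 − c):
  R: 130 + 0.43×(0−130) = 130 − 55.9 = 74.1 → 74
  G: 118 + 0.43×(0−118) = 118 − 50.74 = 67.26 → 67
  B: 218 − 93.74 = 124.26 → 124

rgb(74, 67, 124)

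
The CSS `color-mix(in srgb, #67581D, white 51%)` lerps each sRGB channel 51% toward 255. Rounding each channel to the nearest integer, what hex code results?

#B5AD90

#67581D is rgb(103, 88, 29).
A 51% tint moves each channel 51% toward 255:
  R: 103 + 77.52 = 180.52 → 181
  G: 88 + 85.17 = 173.17 → 173
  B: 29 + 115.26 = 144.26 → 144
rgb(181, 173, 144) = #B5AD90.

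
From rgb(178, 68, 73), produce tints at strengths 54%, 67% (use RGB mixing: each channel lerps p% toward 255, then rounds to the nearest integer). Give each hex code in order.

#dca9ab, #e6c1c3

54%: (178 + 41.58 = 219.58→220, 68 + 100.98 = 168.98→169, 73 + 98.28 = 171.28→171) → #dca9ab
67%: (178 + 51.59 = 229.59→230, 68 + 125.29 = 193.29→193, 73 + 121.94 = 194.94→195) → #e6c1c3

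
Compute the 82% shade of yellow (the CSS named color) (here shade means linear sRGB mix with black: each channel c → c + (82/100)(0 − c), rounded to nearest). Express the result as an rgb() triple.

rgb(46, 46, 0)

CSS yellow is rgb(255, 255, 0).
An 82% shade moves each channel 82% toward 0:
  R: 255 + 0.82×(0−255) = 255 − 209.1 = 45.9 → 46
  G: 255 + 0.82×(0−255) = 255 − 209.1 = 45.9 → 46
  B: 0 + 0.82×(0−0) = 0 + 0 = 0 → 0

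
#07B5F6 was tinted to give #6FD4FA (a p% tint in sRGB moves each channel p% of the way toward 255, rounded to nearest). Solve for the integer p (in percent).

42%

#07B5F6 is rgb(7, 181, 246); #6FD4FA is rgb(111, 212, 250).
On the R channel (widest range): 111 ≈ 7 + (p/100)(255 − 7), so p ≈ 100×(111 − 7)/(255 − 7) = 10400/248 = 41.94.
p = 42 reproduces all three channels after rounding.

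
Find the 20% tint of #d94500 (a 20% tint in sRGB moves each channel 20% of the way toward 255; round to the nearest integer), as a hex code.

#e16a33

#d94500 is rgb(217, 69, 0).
Lerp each channel 20% toward 255:
  R: 217 + 0.2×(255−217) = 217 + 7.6 = 224.6 → 225
  G: 69 + 37.2 = 106.2 → 106
  B: 0 + 51 = 51 → 51
rgb(225, 106, 51) = #e16a33.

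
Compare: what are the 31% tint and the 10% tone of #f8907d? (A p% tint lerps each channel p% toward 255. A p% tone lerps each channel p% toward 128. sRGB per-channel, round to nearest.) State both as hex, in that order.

#f8907d is rgb(248, 144, 125).
31% tint:
  R: 248 + 0.31×(255−248) = 248 + 2.17 = 250.17 → 250
  G: 144 + 0.31×(255−144) = 144 + 34.41 = 178.41 → 178
  B: 125 + 0.31×(255−125) = 125 + 40.3 = 165.3 → 165
  → #fab2a5
10% tone:
  R: 248 − 12 = 236 → 236
  G: 144 + 0.1×(128−144) = 144 − 1.6 = 142.4 → 142
  B: 125 + 0.3 = 125.3 → 125
  → #ec8e7d

#fab2a5, #ec8e7d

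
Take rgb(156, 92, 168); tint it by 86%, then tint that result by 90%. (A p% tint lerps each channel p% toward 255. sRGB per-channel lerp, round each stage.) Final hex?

Lerp each channel 86% toward 255:
  R: 156 + 0.86×(255−156) = 156 + 85.14 = 241.14 → 241
  G: 92 + 140.18 = 232.18 → 232
  B: 168 + 74.82 = 242.82 → 243
After the tint: rgb(241, 232, 243) = #f1e8f3.
A 90% tint moves each channel 90% toward 255:
  R: 241 + 12.6 = 253.6 → 254
  G: 232 + 20.7 = 252.7 → 253
  B: 243 + 0.9×(255−243) = 243 + 10.8 = 253.8 → 254
rgb(254, 253, 254) = #fefdfe.

#fefdfe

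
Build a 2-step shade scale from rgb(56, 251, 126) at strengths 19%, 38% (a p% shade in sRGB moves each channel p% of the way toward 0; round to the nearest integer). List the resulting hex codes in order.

#2dcb66, #239c4e

19%: (56 − 10.64 = 45.36→45, 251 − 47.69 = 203.31→203, 126 − 23.94 = 102.06→102) → #2dcb66
38%: (56 − 21.28 = 34.72→35, 251 − 95.38 = 155.62→156, 126 − 47.88 = 78.12→78) → #239c4e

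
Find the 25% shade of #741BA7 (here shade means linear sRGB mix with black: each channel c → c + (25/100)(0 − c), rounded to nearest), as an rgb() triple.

#741BA7 is rgb(116, 27, 167).
Lerp each channel 25% toward 0:
  R: 116 + 0.25×(0−116) = 116 − 29 = 87 → 87
  G: 27 − 6.75 = 20.25 → 20
  B: 167 + 0.25×(0−167) = 167 − 41.75 = 125.25 → 125

rgb(87, 20, 125)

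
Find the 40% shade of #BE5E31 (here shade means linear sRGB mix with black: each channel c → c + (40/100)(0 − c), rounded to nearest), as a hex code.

#BE5E31 is rgb(190, 94, 49).
A 40% shade moves each channel 40% toward 0:
  R: 190 − 76 = 114 → 114
  G: 94 − 37.6 = 56.4 → 56
  B: 49 + 0.4×(0−49) = 49 − 19.6 = 29.4 → 29
rgb(114, 56, 29) = #72381D.

#72381D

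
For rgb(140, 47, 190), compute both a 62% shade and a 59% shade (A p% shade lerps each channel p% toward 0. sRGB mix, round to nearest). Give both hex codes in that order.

62% shade:
  R: 140 + 0.62×(0−140) = 140 − 86.8 = 53.2 → 53
  G: 47 − 29.14 = 17.86 → 18
  B: 190 + 0.62×(0−190) = 190 − 117.8 = 72.2 → 72
  → #351248
59% shade:
  R: 140 − 82.6 = 57.4 → 57
  G: 47 − 27.73 = 19.27 → 19
  B: 190 + 0.59×(0−190) = 190 − 112.1 = 77.9 → 78
  → #39134E

#351248, #39134E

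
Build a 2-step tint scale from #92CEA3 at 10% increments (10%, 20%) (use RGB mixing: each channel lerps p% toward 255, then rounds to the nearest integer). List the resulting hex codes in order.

#9DD3AC, #A8D8B5

#92CEA3 is rgb(146, 206, 163).
10%: (146 + 10.9 = 156.9→157, 206 + 4.9 = 210.9→211, 163 + 9.2 = 172.2→172) → #9DD3AC
20%: (146 + 21.8 = 167.8→168, 206 + 9.8 = 215.8→216, 163 + 18.4 = 181.4→181) → #A8D8B5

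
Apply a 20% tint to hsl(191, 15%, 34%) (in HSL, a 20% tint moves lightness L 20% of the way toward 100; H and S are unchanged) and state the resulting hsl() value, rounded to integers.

hsl(191, 15%, 47%)

L moves 20% from 34 toward 100: 34 + 13.2 = 47.2 → 47.
H and S are unchanged.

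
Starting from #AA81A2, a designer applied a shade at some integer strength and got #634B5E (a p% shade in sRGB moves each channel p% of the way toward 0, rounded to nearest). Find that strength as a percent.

#AA81A2 is rgb(170, 129, 162); #634B5E is rgb(99, 75, 94).
On the R channel (widest range): 99 ≈ 170 + (p/100)(0 − 170), so p ≈ 100×(99 − 170)/(0 − 170) = -7100/-170 = 41.76.
p = 42 reproduces all three channels after rounding.

42%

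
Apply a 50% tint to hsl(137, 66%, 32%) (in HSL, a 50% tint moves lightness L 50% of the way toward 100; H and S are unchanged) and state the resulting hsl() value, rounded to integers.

L moves 50% from 32 toward 100: 32 + 34 = 66 → 66.
H and S are unchanged.

hsl(137, 66%, 66%)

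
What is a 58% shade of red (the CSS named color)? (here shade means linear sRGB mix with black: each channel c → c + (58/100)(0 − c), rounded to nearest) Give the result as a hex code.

CSS red is rgb(255, 0, 0).
Lerp each channel 58% toward 0:
  R: 255 − 147.9 = 107.1 → 107
  G: 0 + 0.58×(0−0) = 0 + 0 = 0 → 0
  B: 0 + 0.58×(0−0) = 0 + 0 = 0 → 0
rgb(107, 0, 0) = #6B0000.

#6B0000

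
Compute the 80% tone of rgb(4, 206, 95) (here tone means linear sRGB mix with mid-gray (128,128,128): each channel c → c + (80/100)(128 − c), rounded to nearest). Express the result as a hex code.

#679079

An 80% tone moves each channel 80% toward 128:
  R: 4 + 0.8×(128−4) = 4 + 99.2 = 103.2 → 103
  G: 206 − 62.4 = 143.6 → 144
  B: 95 + 0.8×(128−95) = 95 + 26.4 = 121.4 → 121
rgb(103, 144, 121) = #679079.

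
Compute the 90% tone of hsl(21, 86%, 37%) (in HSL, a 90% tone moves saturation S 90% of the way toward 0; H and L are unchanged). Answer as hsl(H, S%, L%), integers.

S moves 90% from 86 toward 0: 86 − 77.4 = 8.6 → 9.
H and L are unchanged.

hsl(21, 9%, 37%)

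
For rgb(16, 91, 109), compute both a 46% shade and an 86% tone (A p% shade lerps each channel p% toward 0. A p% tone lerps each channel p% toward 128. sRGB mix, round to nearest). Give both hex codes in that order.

46% shade:
  R: 16 + 0.46×(0−16) = 16 − 7.36 = 8.64 → 9
  G: 91 + 0.46×(0−91) = 91 − 41.86 = 49.14 → 49
  B: 109 − 50.14 = 58.86 → 59
  → #09313B
86% tone:
  R: 16 + 0.86×(128−16) = 16 + 96.32 = 112.32 → 112
  G: 91 + 0.86×(128−91) = 91 + 31.82 = 122.82 → 123
  B: 109 + 0.86×(128−109) = 109 + 16.34 = 125.34 → 125
  → #707B7D

#09313B, #707B7D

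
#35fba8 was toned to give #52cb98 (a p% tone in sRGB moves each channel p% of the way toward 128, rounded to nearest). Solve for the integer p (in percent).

39%

#35fba8 is rgb(53, 251, 168); #52cb98 is rgb(82, 203, 152).
On the G channel (widest range): 203 ≈ 251 + (p/100)(128 − 251), so p ≈ 100×(203 − 251)/(128 − 251) = -4800/-123 = 39.02.
p = 39 reproduces all three channels after rounding.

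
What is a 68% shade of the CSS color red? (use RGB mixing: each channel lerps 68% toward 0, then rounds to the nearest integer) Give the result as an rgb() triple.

CSS red is rgb(255, 0, 0).
A 68% shade moves each channel 68% toward 0:
  R: 255 − 173.4 = 81.6 → 82
  G: 0 + 0.68×(0−0) = 0 + 0 = 0 → 0
  B: 0 + 0 = 0 → 0

rgb(82, 0, 0)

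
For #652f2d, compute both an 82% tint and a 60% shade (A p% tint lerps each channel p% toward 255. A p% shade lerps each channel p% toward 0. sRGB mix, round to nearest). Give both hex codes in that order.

#e3dad9, #281312

#652f2d is rgb(101, 47, 45).
82% tint:
  R: 101 + 0.82×(255−101) = 101 + 126.28 = 227.28 → 227
  G: 47 + 170.56 = 217.56 → 218
  B: 45 + 0.82×(255−45) = 45 + 172.2 = 217.2 → 217
  → #e3dad9
60% shade:
  R: 101 + 0.6×(0−101) = 101 − 60.6 = 40.4 → 40
  G: 47 + 0.6×(0−47) = 47 − 28.2 = 18.8 → 19
  B: 45 − 27 = 18 → 18
  → #281312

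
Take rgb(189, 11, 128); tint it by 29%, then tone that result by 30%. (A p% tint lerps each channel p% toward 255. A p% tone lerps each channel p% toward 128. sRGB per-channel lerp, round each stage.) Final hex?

Lerp each channel 29% toward 255:
  R: 189 + 19.14 = 208.14 → 208
  G: 11 + 70.76 = 81.76 → 82
  B: 128 + 0.29×(255−128) = 128 + 36.83 = 164.83 → 165
After the tint: rgb(208, 82, 165) = #D052A5.
Lerp each channel 30% toward 128:
  R: 208 + 0.3×(128−208) = 208 − 24 = 184 → 184
  G: 82 + 13.8 = 95.8 → 96
  B: 165 + 0.3×(128−165) = 165 − 11.1 = 153.9 → 154
rgb(184, 96, 154) = #B8609A.

#B8609A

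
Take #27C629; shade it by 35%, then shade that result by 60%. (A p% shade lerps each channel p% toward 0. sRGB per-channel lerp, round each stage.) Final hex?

#27C629 is rgb(39, 198, 41).
Lerp each channel 35% toward 0:
  R: 39 + 0.35×(0−39) = 39 − 13.65 = 25.35 → 25
  G: 198 + 0.35×(0−198) = 198 − 69.3 = 128.7 → 129
  B: 41 − 14.35 = 26.65 → 27
After the shade: rgb(25, 129, 27) = #19811B.
A 60% shade moves each channel 60% toward 0:
  R: 25 + 0.6×(0−25) = 25 − 15 = 10 → 10
  G: 129 + 0.6×(0−129) = 129 − 77.4 = 51.6 → 52
  B: 27 + 0.6×(0−27) = 27 − 16.2 = 10.8 → 11
rgb(10, 52, 11) = #0A340B.

#0A340B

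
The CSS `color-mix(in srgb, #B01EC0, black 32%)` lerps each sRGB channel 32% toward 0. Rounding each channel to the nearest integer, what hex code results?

#B01EC0 is rgb(176, 30, 192).
Per channel, c → c + 0.32(0 − c):
  R: 176 + 0.32×(0−176) = 176 − 56.32 = 119.68 → 120
  G: 30 − 9.6 = 20.4 → 20
  B: 192 − 61.44 = 130.56 → 131
rgb(120, 20, 131) = #781483.

#781483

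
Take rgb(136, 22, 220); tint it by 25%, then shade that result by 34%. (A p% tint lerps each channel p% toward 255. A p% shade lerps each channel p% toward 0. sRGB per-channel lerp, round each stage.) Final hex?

Per channel, c → c + 0.25(255 − c):
  R: 136 + 29.75 = 165.75 → 166
  G: 22 + 0.25×(255−22) = 22 + 58.25 = 80.25 → 80
  B: 220 + 8.75 = 228.75 → 229
After the tint: rgb(166, 80, 229) = #A650E5.
Lerp each channel 34% toward 0:
  R: 166 + 0.34×(0−166) = 166 − 56.44 = 109.56 → 110
  G: 80 − 27.2 = 52.8 → 53
  B: 229 − 77.86 = 151.14 → 151
rgb(110, 53, 151) = #6E3597.

#6E3597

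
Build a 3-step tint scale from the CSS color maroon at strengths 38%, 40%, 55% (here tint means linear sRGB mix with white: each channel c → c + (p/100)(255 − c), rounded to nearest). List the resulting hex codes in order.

#B06161, #B36666, #C68C8C

CSS maroon is rgb(128, 0, 0).
38%: (128 + 48.26 = 176.26→176, 0 + 96.9 = 96.9→97, 0 + 96.9 = 96.9→97) → #B06161
40%: (128 + 50.8 = 178.8→179, 0 + 102 = 102→102, 0 + 102 = 102→102) → #B36666
55%: (128 + 69.85 = 197.85→198, 0 + 140.25 = 140.25→140, 0 + 140.25 = 140.25→140) → #C68C8C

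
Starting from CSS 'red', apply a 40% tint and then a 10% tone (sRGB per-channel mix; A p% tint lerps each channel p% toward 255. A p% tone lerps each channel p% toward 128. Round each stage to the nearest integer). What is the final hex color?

CSS red is rgb(255, 0, 0).
Per channel, c → c + 0.4(255 − c):
  R: 255 + 0.4×(255−255) = 255 + 0 = 255 → 255
  G: 0 + 102 = 102 → 102
  B: 0 + 102 = 102 → 102
After the tint: rgb(255, 102, 102) = #ff6666.
Lerp each channel 10% toward 128:
  R: 255 − 12.7 = 242.3 → 242
  G: 102 + 2.6 = 104.6 → 105
  B: 102 + 2.6 = 104.6 → 105
rgb(242, 105, 105) = #f26969.

#f26969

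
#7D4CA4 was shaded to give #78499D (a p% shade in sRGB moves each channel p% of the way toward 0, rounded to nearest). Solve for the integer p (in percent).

4%

#7D4CA4 is rgb(125, 76, 164); #78499D is rgb(120, 73, 157).
On the B channel (widest range): 157 ≈ 164 + (p/100)(0 − 164), so p ≈ 100×(157 − 164)/(0 − 164) = -700/-164 = 4.27.
p = 4 reproduces all three channels after rounding.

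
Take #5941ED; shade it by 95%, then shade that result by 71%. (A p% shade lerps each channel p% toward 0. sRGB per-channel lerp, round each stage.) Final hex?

#010103

#5941ED is rgb(89, 65, 237).
Per channel, c → c + 0.95(0 − c):
  R: 89 + 0.95×(0−89) = 89 − 84.55 = 4.45 → 4
  G: 65 − 61.75 = 3.25 → 3
  B: 237 + 0.95×(0−237) = 237 − 225.15 = 11.85 → 12
After the shade: rgb(4, 3, 12) = #04030C.
Per channel, c → c + 0.71(0 − c):
  R: 4 + 0.71×(0−4) = 4 − 2.84 = 1.16 → 1
  G: 3 + 0.71×(0−3) = 3 − 2.13 = 0.87 → 1
  B: 12 + 0.71×(0−12) = 12 − 8.52 = 3.48 → 3
rgb(1, 1, 3) = #010103.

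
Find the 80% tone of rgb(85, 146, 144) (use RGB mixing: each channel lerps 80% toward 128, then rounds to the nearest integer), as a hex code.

#778483

Per channel, c → c + 0.8(128 − c):
  R: 85 + 0.8×(128−85) = 85 + 34.4 = 119.4 → 119
  G: 146 + 0.8×(128−146) = 146 − 14.4 = 131.6 → 132
  B: 144 + 0.8×(128−144) = 144 − 12.8 = 131.2 → 131
rgb(119, 132, 131) = #778483.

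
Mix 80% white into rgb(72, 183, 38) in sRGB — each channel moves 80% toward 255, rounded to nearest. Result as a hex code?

Lerp each channel 80% toward 255:
  R: 72 + 0.8×(255−72) = 72 + 146.4 = 218.4 → 218
  G: 183 + 57.6 = 240.6 → 241
  B: 38 + 0.8×(255−38) = 38 + 173.6 = 211.6 → 212
rgb(218, 241, 212) = #DAF1D4.

#DAF1D4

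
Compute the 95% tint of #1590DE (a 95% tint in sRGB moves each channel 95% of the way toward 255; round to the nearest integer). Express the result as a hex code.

#F3F9FD

#1590DE is rgb(21, 144, 222).
A 95% tint moves each channel 95% toward 255:
  R: 21 + 0.95×(255−21) = 21 + 222.3 = 243.3 → 243
  G: 144 + 105.45 = 249.45 → 249
  B: 222 + 0.95×(255−222) = 222 + 31.35 = 253.35 → 253
rgb(243, 249, 253) = #F3F9FD.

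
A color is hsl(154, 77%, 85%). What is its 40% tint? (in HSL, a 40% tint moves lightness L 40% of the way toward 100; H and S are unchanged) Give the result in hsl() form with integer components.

L moves 40% from 85 toward 100: 85 + 6 = 91 → 91.
H and S are unchanged.

hsl(154, 77%, 91%)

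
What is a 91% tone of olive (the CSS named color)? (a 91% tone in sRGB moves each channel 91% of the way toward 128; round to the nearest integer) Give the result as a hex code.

CSS olive is rgb(128, 128, 0).
Per channel, c → c + 0.91(128 − c):
  R: 128 + 0.91×(128−128) = 128 + 0 = 128 → 128
  G: 128 + 0.91×(128−128) = 128 + 0 = 128 → 128
  B: 0 + 0.91×(128−0) = 0 + 116.48 = 116.48 → 116
rgb(128, 128, 116) = #808074.

#808074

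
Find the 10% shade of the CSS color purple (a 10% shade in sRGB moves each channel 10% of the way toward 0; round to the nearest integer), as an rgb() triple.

rgb(115, 0, 115)

CSS purple is rgb(128, 0, 128).
A 10% shade moves each channel 10% toward 0:
  R: 128 − 12.8 = 115.2 → 115
  G: 0 + 0.1×(0−0) = 0 + 0 = 0 → 0
  B: 128 + 0.1×(0−128) = 128 − 12.8 = 115.2 → 115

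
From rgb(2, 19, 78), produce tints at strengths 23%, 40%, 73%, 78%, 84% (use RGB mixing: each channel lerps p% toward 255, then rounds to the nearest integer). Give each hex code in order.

#3C4977, #677195, #BBBFCF, #C7CBD8, #D7D9E3

23%: (2 + 58.19 = 60.19→60, 19 + 54.28 = 73.28→73, 78 + 40.71 = 118.71→119) → #3C4977
40%: (2 + 101.2 = 103.2→103, 19 + 94.4 = 113.4→113, 78 + 70.8 = 148.8→149) → #677195
73%: (2 + 184.69 = 186.69→187, 19 + 172.28 = 191.28→191, 78 + 129.21 = 207.21→207) → #BBBFCF
78%: (2 + 197.34 = 199.34→199, 19 + 184.08 = 203.08→203, 78 + 138.06 = 216.06→216) → #C7CBD8
84%: (2 + 212.52 = 214.52→215, 19 + 198.24 = 217.24→217, 78 + 148.68 = 226.68→227) → #D7D9E3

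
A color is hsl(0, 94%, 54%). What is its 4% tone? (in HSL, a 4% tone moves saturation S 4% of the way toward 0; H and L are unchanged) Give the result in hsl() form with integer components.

hsl(0, 90%, 54%)

S moves 4% from 94 toward 0: 94 − 3.76 = 90.24 → 90.
H and L are unchanged.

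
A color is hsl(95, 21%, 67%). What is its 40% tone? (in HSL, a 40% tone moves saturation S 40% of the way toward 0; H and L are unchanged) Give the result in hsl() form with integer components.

hsl(95, 13%, 67%)

S moves 40% from 21 toward 0: 21 − 8.4 = 12.6 → 13.
H and L are unchanged.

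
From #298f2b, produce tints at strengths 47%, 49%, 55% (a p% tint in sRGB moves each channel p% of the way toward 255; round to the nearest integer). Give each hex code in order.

#8ec48f, #92c693, #9fcda0

#298f2b is rgb(41, 143, 43).
47%: (41 + 100.58 = 141.58→142, 143 + 52.64 = 195.64→196, 43 + 99.64 = 142.64→143) → #8ec48f
49%: (41 + 104.86 = 145.86→146, 143 + 54.88 = 197.88→198, 43 + 103.88 = 146.88→147) → #92c693
55%: (41 + 117.7 = 158.7→159, 143 + 61.6 = 204.6→205, 43 + 116.6 = 159.6→160) → #9fcda0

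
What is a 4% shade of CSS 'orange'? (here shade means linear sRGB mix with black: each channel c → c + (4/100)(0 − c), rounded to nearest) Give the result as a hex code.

CSS orange is rgb(255, 165, 0).
Lerp each channel 4% toward 0:
  R: 255 + 0.04×(0−255) = 255 − 10.2 = 244.8 → 245
  G: 165 + 0.04×(0−165) = 165 − 6.6 = 158.4 → 158
  B: 0 + 0.04×(0−0) = 0 + 0 = 0 → 0
rgb(245, 158, 0) = #f59e00.

#f59e00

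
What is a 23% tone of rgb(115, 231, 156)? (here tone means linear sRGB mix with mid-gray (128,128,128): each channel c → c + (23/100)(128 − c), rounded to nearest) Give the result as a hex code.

#76CF96

Lerp each channel 23% toward 128:
  R: 115 + 0.23×(128−115) = 115 + 2.99 = 117.99 → 118
  G: 231 + 0.23×(128−231) = 231 − 23.69 = 207.31 → 207
  B: 156 − 6.44 = 149.56 → 150
rgb(118, 207, 150) = #76CF96.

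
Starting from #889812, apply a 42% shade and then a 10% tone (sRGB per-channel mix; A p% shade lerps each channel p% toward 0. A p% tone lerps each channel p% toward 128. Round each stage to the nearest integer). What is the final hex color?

#889812 is rgb(136, 152, 18).
Lerp each channel 42% toward 0:
  R: 136 + 0.42×(0−136) = 136 − 57.12 = 78.88 → 79
  G: 152 + 0.42×(0−152) = 152 − 63.84 = 88.16 → 88
  B: 18 + 0.42×(0−18) = 18 − 7.56 = 10.44 → 10
After the shade: rgb(79, 88, 10) = #4F580A.
Per channel, c → c + 0.1(128 − c):
  R: 79 + 4.9 = 83.9 → 84
  G: 88 + 0.1×(128−88) = 88 + 4 = 92 → 92
  B: 10 + 11.8 = 21.8 → 22
rgb(84, 92, 22) = #545C16.

#545C16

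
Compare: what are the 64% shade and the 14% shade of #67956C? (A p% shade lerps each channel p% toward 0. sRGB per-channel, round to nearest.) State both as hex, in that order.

#253627, #59805D

#67956C is rgb(103, 149, 108).
64% shade:
  R: 103 + 0.64×(0−103) = 103 − 65.92 = 37.08 → 37
  G: 149 − 95.36 = 53.64 → 54
  B: 108 + 0.64×(0−108) = 108 − 69.12 = 38.88 → 39
  → #253627
14% shade:
  R: 103 + 0.14×(0−103) = 103 − 14.42 = 88.58 → 89
  G: 149 − 20.86 = 128.14 → 128
  B: 108 + 0.14×(0−108) = 108 − 15.12 = 92.88 → 93
  → #59805D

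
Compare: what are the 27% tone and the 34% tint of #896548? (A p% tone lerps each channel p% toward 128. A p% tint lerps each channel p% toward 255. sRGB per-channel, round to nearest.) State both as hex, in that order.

#896548 is rgb(137, 101, 72).
27% tone:
  R: 137 + 0.27×(128−137) = 137 − 2.43 = 134.57 → 135
  G: 101 + 0.27×(128−101) = 101 + 7.29 = 108.29 → 108
  B: 72 + 0.27×(128−72) = 72 + 15.12 = 87.12 → 87
  → #876C57
34% tint:
  R: 137 + 0.34×(255−137) = 137 + 40.12 = 177.12 → 177
  G: 101 + 0.34×(255−101) = 101 + 52.36 = 153.36 → 153
  B: 72 + 0.34×(255−72) = 72 + 62.22 = 134.22 → 134
  → #B19986

#876C57, #B19986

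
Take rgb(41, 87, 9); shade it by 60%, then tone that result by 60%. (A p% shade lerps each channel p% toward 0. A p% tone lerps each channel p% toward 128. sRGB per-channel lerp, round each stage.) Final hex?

Lerp each channel 60% toward 0:
  R: 41 + 0.6×(0−41) = 41 − 24.6 = 16.4 → 16
  G: 87 − 52.2 = 34.8 → 35
  B: 9 + 0.6×(0−9) = 9 − 5.4 = 3.6 → 4
After the shade: rgb(16, 35, 4) = #102304.
A 60% tone moves each channel 60% toward 128:
  R: 16 + 0.6×(128−16) = 16 + 67.2 = 83.2 → 83
  G: 35 + 0.6×(128−35) = 35 + 55.8 = 90.8 → 91
  B: 4 + 74.4 = 78.4 → 78
rgb(83, 91, 78) = #535b4e.

#535b4e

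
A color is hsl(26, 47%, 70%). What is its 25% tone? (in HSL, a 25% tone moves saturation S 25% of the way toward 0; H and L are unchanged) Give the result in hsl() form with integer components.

S moves 25% from 47 toward 0: 47 − 11.75 = 35.25 → 35.
H and L are unchanged.

hsl(26, 35%, 70%)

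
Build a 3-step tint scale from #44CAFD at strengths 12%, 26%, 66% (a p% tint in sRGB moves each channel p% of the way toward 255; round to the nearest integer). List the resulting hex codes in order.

#5AD0FD, #75D8FE, #BFEDFE

#44CAFD is rgb(68, 202, 253).
12%: (68 + 22.44 = 90.44→90, 202 + 6.36 = 208.36→208, 253→253) → #5AD0FD
26%: (68 + 48.62 = 116.62→117, 202 + 13.78 = 215.78→216, 253 + 0.52 = 253.52→254) → #75D8FE
66%: (68 + 123.42 = 191.42→191, 202 + 34.98 = 236.98→237, 253 + 1.32 = 254.32→254) → #BFEDFE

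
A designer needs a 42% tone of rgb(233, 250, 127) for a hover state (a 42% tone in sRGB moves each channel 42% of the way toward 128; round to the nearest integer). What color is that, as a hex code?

Per channel, c → c + 0.42(128 − c):
  R: 233 + 0.42×(128−233) = 233 − 44.1 = 188.9 → 189
  G: 250 + 0.42×(128−250) = 250 − 51.24 = 198.76 → 199
  B: 127 + 0.42×(128−127) = 127 + 0.42 = 127.42 → 127
rgb(189, 199, 127) = #BDC77F.

#BDC77F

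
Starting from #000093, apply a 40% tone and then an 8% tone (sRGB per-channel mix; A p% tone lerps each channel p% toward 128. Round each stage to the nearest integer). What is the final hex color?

#000093 is rgb(0, 0, 147).
A 40% tone moves each channel 40% toward 128:
  R: 0 + 0.4×(128−0) = 0 + 51.2 = 51.2 → 51
  G: 0 + 0.4×(128−0) = 0 + 51.2 = 51.2 → 51
  B: 147 + 0.4×(128−147) = 147 − 7.6 = 139.4 → 139
After the tone: rgb(51, 51, 139) = #33338b.
Lerp each channel 8% toward 128:
  R: 51 + 0.08×(128−51) = 51 + 6.16 = 57.16 → 57
  G: 51 + 6.16 = 57.16 → 57
  B: 139 − 0.88 = 138.12 → 138
rgb(57, 57, 138) = #39398a.

#39398a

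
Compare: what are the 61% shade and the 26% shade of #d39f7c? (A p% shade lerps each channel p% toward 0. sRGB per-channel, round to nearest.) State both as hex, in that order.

#d39f7c is rgb(211, 159, 124).
61% shade:
  R: 211 + 0.61×(0−211) = 211 − 128.71 = 82.29 → 82
  G: 159 + 0.61×(0−159) = 159 − 96.99 = 62.01 → 62
  B: 124 + 0.61×(0−124) = 124 − 75.64 = 48.36 → 48
  → #523e30
26% shade:
  R: 211 − 54.86 = 156.14 → 156
  G: 159 + 0.26×(0−159) = 159 − 41.34 = 117.66 → 118
  B: 124 + 0.26×(0−124) = 124 − 32.24 = 91.76 → 92
  → #9c765c

#523e30, #9c765c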